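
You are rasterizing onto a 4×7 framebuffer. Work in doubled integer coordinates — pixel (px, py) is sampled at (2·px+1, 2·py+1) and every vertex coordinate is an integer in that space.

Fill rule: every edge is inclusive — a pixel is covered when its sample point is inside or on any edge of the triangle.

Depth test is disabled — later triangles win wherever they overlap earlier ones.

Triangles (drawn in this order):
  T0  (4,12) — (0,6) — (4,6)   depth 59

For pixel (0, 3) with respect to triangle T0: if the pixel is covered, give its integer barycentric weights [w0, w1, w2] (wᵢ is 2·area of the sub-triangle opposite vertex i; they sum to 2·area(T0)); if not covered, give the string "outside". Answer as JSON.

T0:
  2·area = 24
  edge (4, 12)→(0, 6): d=(-4,-6) inclusive
  edge (0, 6)→(4, 6): d=(4,0) inclusive
  edge (4, 6)→(4, 12): d=(0,6) inclusive
    (0,3)@(1, 7): e=[2,4,18] → █
    (1,3)@(3, 7): e=[14,4,6] → █
    (2,3)@(5, 7): e=[26,4,-6] → ·
    (0,4)@(1, 9): e=[-6,12,18] → ·
    (1,4)@(3, 9): e=[6,12,6] → █
    (2,4)@(5, 9): e=[18,12,-6] → ·
    (1,5)@(3, 11): e=[-2,20,6] → ·
  covered (3 px):
    · · · ·
    · · · ·
    · · · ·
    █ █ · ·
    · █ · ·
    · · · ·
    · · · ·

Answer: [4,18,2]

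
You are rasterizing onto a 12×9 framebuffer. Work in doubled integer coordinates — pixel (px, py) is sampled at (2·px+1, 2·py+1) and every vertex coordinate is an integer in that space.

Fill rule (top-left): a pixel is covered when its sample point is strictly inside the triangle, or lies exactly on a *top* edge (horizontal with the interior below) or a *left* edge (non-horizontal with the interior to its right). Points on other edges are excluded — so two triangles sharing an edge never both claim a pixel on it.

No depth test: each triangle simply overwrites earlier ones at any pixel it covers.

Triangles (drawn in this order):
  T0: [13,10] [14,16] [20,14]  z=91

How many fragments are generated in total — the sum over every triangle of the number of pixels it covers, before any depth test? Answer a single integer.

T0:
  2·area = 38  (B↔C swapped to make it positive)
  edge (13, 10)→(20, 14): d=(7,4) right/bottom  bias=-1
  edge (20, 14)→(14, 16): d=(-6,2) right/bottom  bias=-1
  edge (14, 16)→(13, 10): d=(-1,-6) top-left  bias=+0
    (7,6)@(15, 13): e=[13,16,9] → #
    (8,6)@(17, 13): e=[5,12,21] → #
    (9,6)@(19, 13): e=[-3,8,33] → ·
    (11,6)@(23, 13): e=[-19,0,57] → ·  [on edge]
    (7,7)@(15, 15): e=[27,4,7] → #
    (8,7)@(17, 15): e=[19,0,19] → ·  [on edge]
    (5,8)@(11, 17): e=[57,0,-19] → ·  [on edge]
    (7,8)@(15, 17): e=[41,-8,5] → ·
  covered (3 px):
    · · · · · · · · · · · ·
    · · · · · · · · · · · ·
    · · · · · · · · · · · ·
    · · · · · · · · · · · ·
    · · · · · · · · · · · ·
    · · · · · · · · · · · ·
    · · · · · · · # # · · ·
    · · · · · · · # · · · ·
    · · · · · · · · · · · ·

Result: 3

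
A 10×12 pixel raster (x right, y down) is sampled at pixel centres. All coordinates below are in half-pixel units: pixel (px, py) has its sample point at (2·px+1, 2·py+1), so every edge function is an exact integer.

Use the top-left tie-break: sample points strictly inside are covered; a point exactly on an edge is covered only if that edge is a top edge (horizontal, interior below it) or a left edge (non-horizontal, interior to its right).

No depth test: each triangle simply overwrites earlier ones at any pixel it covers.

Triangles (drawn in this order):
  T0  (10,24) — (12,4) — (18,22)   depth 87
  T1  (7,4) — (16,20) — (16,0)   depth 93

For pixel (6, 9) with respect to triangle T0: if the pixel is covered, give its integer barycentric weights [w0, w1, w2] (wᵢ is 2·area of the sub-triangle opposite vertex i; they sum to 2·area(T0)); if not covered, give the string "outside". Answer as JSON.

T0:
  2·area = 156
  edge (10, 24)→(12, 4): d=(2,-20) top-left  bias=+0
  edge (12, 4)→(18, 22): d=(6,18) right/bottom  bias=-1
  edge (18, 22)→(10, 24): d=(-8,2) right/bottom  bias=-1
    (5,0)@(11, 1): e=[-26,0,182] → ·  [on edge]
    (6,3)@(13, 7): e=[26,0,130] → ·  [on edge]
    (6,4)@(13, 9): e=[30,12,114] → █
    (7,4)@(15, 9): e=[70,-24,110] → ·
    (6,5)@(13, 11): e=[34,24,98] → █
    (7,5)@(15, 11): e=[74,-12,94] → ·
    (6,6)@(13, 13): e=[38,36,82] → █
    (7,6)@(15, 13): e=[78,0,78] → ·  [on edge]
    (5,7)@(11, 15): e=[2,84,70] → █
    (7,7)@(15, 15): e=[82,12,62] → █
    (8,7)@(17, 15): e=[122,-24,58] → ·
    (5,8)@(11, 17): e=[6,96,54] → █
    (8,9)@(17, 19): e=[130,0,26] → ·  [on edge]
  covered (18 px):
    · · · · · · · · · ·
    · · · · · · · · · ·
    · · · · · · · · · ·
    · · · · · · · · · ·
    · · · · · · █ · · ·
    · · · · · · █ · · ·
    · · · · · · █ · · ·
    · · · · · █ █ █ · ·
    · · · · · █ █ █ · ·
    · · · · · █ █ █ · ·
    · · · · · █ █ █ █ ·
    · · · · · █ █ · · ·
T1:
  2·area = 180  (B↔C swapped to make it positive)
  edge (7, 4)→(16, 0): d=(9,-4) top-left  bias=+0
  edge (16, 0)→(16, 20): d=(0,20) right/bottom  bias=-1
  edge (16, 20)→(7, 4): d=(-9,-16) top-left  bias=+0
    (7,0)@(15, 1): e=[5,20,155] → █
    (8,0)@(17, 1): e=[13,-20,187] → ·
    (5,1)@(11, 3): e=[7,100,73] → █
    (6,1)@(13, 3): e=[15,60,105] → █
    (8,1)@(17, 3): e=[31,-20,169] → ·
    (4,2)@(9, 5): e=[17,140,23] → █
    (8,2)@(17, 5): e=[49,-20,151] → ·
    (4,3)@(9, 7): e=[35,140,5] → █
    (8,3)@(17, 7): e=[67,-20,133] → ·
    (4,4)@(9, 9): e=[53,140,-13] → ·
    (5,4)@(11, 9): e=[61,100,19] → █
    (8,4)@(17, 9): e=[85,-20,115] → ·
  covered (22 px):
    · · · · · · · █ · ·
    · · · · · █ █ █ · ·
    · · · · █ █ █ █ · ·
    · · · · █ █ █ █ · ·
    · · · · · █ █ █ · ·
    · · · · · █ █ █ · ·
    · · · · · · █ █ · ·
    · · · · · · · █ · ·
    · · · · · · · █ · ·
    · · · · · · · · · ·
    · · · · · · · · · ·
    · · · · · · · · · ·

Final: [72,34,50]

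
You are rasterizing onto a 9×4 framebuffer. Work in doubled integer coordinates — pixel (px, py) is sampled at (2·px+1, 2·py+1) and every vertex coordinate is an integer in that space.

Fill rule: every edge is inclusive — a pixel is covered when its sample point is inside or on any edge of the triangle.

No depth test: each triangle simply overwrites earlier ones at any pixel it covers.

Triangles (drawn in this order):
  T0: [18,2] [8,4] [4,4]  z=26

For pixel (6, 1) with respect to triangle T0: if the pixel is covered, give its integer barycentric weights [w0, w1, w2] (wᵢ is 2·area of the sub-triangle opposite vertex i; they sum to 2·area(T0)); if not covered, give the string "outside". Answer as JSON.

T0:
  2·area = 8
  edge (18, 2)→(8, 4): d=(-10,2) inclusive
  edge (8, 4)→(4, 4): d=(-4,0) inclusive
  edge (4, 4)→(18, 2): d=(14,-2) inclusive
    (5,1)@(11, 3): e=[4,4,0] → █  [on edge]
    (6,1)@(13, 3): e=[0,4,4] → █  [on edge]
    (7,1)@(15, 3): e=[-4,4,8] → ·
    (1,2)@(3, 5): e=[0,-4,12] → ·  [on edge]
    (5,2)@(11, 5): e=[-16,-4,28] → ·
    (6,2)@(13, 5): e=[-20,-4,32] → ·
  covered (2 px):
    · · · · · · · · ·
    · · · · · █ █ · ·
    · · · · · · · · ·
    · · · · · · · · ·

Final: [4,4,0]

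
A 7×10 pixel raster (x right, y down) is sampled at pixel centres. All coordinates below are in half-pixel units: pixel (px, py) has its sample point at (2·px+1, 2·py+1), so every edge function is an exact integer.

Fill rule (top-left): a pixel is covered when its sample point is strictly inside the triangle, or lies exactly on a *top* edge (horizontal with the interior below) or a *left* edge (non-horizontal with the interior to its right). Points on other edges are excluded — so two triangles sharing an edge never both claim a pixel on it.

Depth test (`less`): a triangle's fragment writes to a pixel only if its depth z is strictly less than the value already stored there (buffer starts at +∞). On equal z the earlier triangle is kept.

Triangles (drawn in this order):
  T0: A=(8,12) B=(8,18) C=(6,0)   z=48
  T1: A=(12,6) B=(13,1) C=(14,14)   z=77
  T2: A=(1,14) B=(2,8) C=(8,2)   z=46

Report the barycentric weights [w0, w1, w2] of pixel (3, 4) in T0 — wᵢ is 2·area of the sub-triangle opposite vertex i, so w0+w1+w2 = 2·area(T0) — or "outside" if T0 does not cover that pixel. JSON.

T0:
  2·area = 12
  edge (8, 12)→(8, 18): d=(0,6) right/bottom  bias=-1
  edge (8, 18)→(6, 0): d=(-2,-18) top-left  bias=+0
  edge (6, 0)→(8, 12): d=(2,12) right/bottom  bias=-1
    (3,3)@(7, 7): e=[6,4,2] → #
    (4,3)@(9, 7): e=[-6,40,-22] → ·
    (3,4)@(7, 9): e=[6,0,6] → #  [on edge]
    (4,4)@(9, 9): e=[-6,36,-18] → ·
    (3,5)@(7, 11): e=[6,-4,10] → ·
  covered (2 px):
    · · · · · · ·
    · · · · · · ·
    · · · · · · ·
    · · · # · · ·
    · · · # · · ·
    · · · · · · ·
    · · · · · · ·
    · · · · · · ·
    · · · · · · ·
    · · · · · · ·
T1:
  2·area = 18
  edge (12, 6)→(13, 1): d=(1,-5) top-left  bias=+0
  edge (13, 1)→(14, 14): d=(1,13) right/bottom  bias=-1
  edge (14, 14)→(12, 6): d=(-2,-8) top-left  bias=+0
    (6,0)@(13, 1): e=[0,0,18] → ·  [on edge]
    (6,1)@(13, 3): e=[2,2,14] → #
    (6,2)@(13, 5): e=[4,4,10] → #
    (6,3)@(13, 7): e=[6,6,6] → #
    (6,4)@(13, 9): e=[8,8,2] → #
    (5,5)@(11, 11): e=[0,36,-18] → ·  [on edge]
    (6,5)@(13, 11): e=[10,10,-2] → ·
  covered (4 px):
    · · · · · · ·
    · · · · · · #
    · · · · · · #
    · · · · · · #
    · · · · · · #
    · · · · · · ·
    · · · · · · ·
    · · · · · · ·
    · · · · · · ·
    · · · · · · ·
T2:
  2·area = 30
  edge (1, 14)→(2, 8): d=(1,-6) top-left  bias=+0
  edge (2, 8)→(8, 2): d=(6,-6) top-left  bias=+0
  edge (8, 2)→(1, 14): d=(-7,12) right/bottom  bias=-1
    (4,0)@(9, 1): e=[35,0,-5] → ·  [on edge]
    (3,1)@(7, 3): e=[25,0,5] → #  [on edge]
    (4,1)@(9, 3): e=[37,12,-19] → ·
    (2,2)@(5, 5): e=[15,0,15] → #  [on edge]
    (3,2)@(7, 5): e=[27,12,-9] → ·
    (1,3)@(3, 7): e=[5,0,25] → #  [on edge]
    (3,3)@(7, 7): e=[29,24,-23] → ·
    (0,4)@(1, 9): e=[-5,0,35] → ·  [on edge]
    (1,4)@(3, 9): e=[7,12,11] → #
    (2,4)@(5, 9): e=[19,24,-13] → ·
    (1,5)@(3, 11): e=[9,24,-3] → ·
  covered (5 px):
    · · · · · · ·
    · · · # · · ·
    · · # · · · ·
    · # # · · · ·
    · # · · · · ·
    · · · · · · ·
    · · · · · · ·
    · · · · · · ·
    · · · · · · ·
    · · · · · · ·

Final: [0,6,6]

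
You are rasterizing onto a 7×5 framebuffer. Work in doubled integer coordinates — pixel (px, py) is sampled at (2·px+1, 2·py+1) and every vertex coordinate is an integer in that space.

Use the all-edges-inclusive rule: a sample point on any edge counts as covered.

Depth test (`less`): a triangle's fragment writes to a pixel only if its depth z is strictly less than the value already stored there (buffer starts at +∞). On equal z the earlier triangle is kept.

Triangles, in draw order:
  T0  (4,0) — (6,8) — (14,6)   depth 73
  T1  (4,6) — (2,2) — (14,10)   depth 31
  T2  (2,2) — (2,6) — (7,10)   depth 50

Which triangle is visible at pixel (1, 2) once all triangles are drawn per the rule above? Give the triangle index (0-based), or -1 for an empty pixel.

T0:
  2·area = 68  (B↔C swapped to make it positive)
  edge (4, 0)→(14, 6): d=(10,6) inclusive
  edge (14, 6)→(6, 8): d=(-8,2) inclusive
  edge (6, 8)→(4, 0): d=(-2,-8) inclusive
    (2,0)@(5, 1): e=[4,58,6] → #
    (3,0)@(7, 1): e=[-8,54,22] → ·
    (2,1)@(5, 3): e=[24,42,2] → #
    (3,1)@(7, 3): e=[12,38,18] → #
    (4,1)@(9, 3): e=[0,34,34] → #  [on edge]
    (5,1)@(11, 3): e=[-12,30,50] → ·
    (2,2)@(5, 5): e=[44,26,-2] → ·
    (3,2)@(7, 5): e=[32,22,14] → #
    (5,2)@(11, 5): e=[8,14,46] → #
    (6,2)@(13, 5): e=[-4,10,62] → ·
    (3,3)@(7, 7): e=[52,6,10] → #
    (5,3)@(11, 7): e=[28,-2,42] → ·
  covered (9 px):
    · · # · · · ·
    · · # # # · ·
    · · · # # # ·
    · · · # # · ·
    · · · · · · ·
T1:
  2·area = 32
  edge (4, 6)→(2, 2): d=(-2,-4) inclusive
  edge (2, 2)→(14, 10): d=(12,8) inclusive
  edge (14, 10)→(4, 6): d=(-10,-4) inclusive
    (1,1)@(3, 3): e=[2,4,26] → #
    (2,1)@(5, 3): e=[10,-12,34] → ·
    (1,2)@(3, 5): e=[-2,28,6] → ·
    (2,2)@(5, 5): e=[6,12,14] → #
    (3,2)@(7, 5): e=[14,-4,22] → ·
    (2,3)@(5, 7): e=[2,36,-6] → ·
    (3,3)@(7, 7): e=[10,20,2] → #
    (4,3)@(9, 7): e=[18,4,10] → #
    (5,3)@(11, 7): e=[26,-12,18] → ·
    (3,4)@(7, 9): e=[6,44,-18] → ·
    (4,4)@(9, 9): e=[14,28,-10] → ·
  covered (4 px):
    · · · · · · ·
    · # · · · · ·
    · · # · · · ·
    · · · # # · ·
    · · · · · · ·
T2:
  2·area = 20  (B↔C swapped to make it positive)
  edge (2, 2)→(7, 10): d=(5,8) inclusive
  edge (7, 10)→(2, 6): d=(-5,-4) inclusive
  edge (2, 6)→(2, 2): d=(0,-4) inclusive
    (1,2)@(3, 5): e=[7,9,4] → #
    (2,2)@(5, 5): e=[-9,17,12] → ·
    (1,3)@(3, 7): e=[17,-1,4] → ·
    (2,3)@(5, 7): e=[1,7,12] → #
    (3,3)@(7, 7): e=[-15,15,20] → ·
    (2,4)@(5, 9): e=[11,-3,12] → ·
  covered (2 px):
    · · · · · · ·
    · · · · · · ·
    · # · · · · ·
    · · # · · · ·
    · · · · · · ·

Z-buffer (winner per pixel, '.' = empty):
  . . 0 . . . .
  . 1 0 0 0 . .
  . 2 1 0 0 0 .
  . . 2 1 1 . .
  . . . . . . .

Result: 2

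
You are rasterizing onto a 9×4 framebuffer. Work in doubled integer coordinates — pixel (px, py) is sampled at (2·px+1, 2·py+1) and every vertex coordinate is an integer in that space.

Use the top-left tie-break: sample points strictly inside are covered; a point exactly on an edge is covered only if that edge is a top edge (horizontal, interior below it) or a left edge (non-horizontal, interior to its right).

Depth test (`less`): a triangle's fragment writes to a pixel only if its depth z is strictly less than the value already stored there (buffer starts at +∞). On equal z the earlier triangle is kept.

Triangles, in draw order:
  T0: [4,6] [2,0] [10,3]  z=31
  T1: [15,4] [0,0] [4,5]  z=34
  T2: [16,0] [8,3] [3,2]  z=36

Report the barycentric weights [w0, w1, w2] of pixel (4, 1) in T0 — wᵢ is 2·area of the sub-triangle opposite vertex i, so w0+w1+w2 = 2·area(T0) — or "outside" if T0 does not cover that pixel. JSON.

T0:
  2·area = 42
  edge (4, 6)→(2, 0): d=(-2,-6) top-left  bias=+0
  edge (2, 0)→(10, 3): d=(8,3) right/bottom  bias=-1
  edge (10, 3)→(4, 6): d=(-6,3) right/bottom  bias=-1
    (1,0)@(3, 1): e=[4,5,33] → █
    (2,0)@(5, 1): e=[16,-1,27] → ·
    (1,1)@(3, 3): e=[0,21,21] → █  [on edge]
    (2,1)@(5, 3): e=[12,15,15] → █
    (3,1)@(7, 3): e=[24,9,9] → █
    (4,1)@(9, 3): e=[36,3,3] → █
    (5,1)@(11, 3): e=[48,-3,-3] → ·
    (1,2)@(3, 5): e=[-4,37,9] → ·
    (2,2)@(5, 5): e=[8,31,3] → █
    (3,2)@(7, 5): e=[20,25,-3] → ·
    (4,2)@(9, 5): e=[32,19,-9] → ·
    (2,3)@(5, 7): e=[4,47,-9] → ·
  covered (6 px):
    · █ · · · · · · ·
    · █ █ █ █ · · · ·
    · · █ · · · · · ·
    · · · · · · · · ·
T1:
  2·area = 59  (B↔C swapped to make it positive)
  edge (15, 4)→(4, 5): d=(-11,1) right/bottom  bias=-1
  edge (4, 5)→(0, 0): d=(-4,-5) top-left  bias=+0
  edge (0, 0)→(15, 4): d=(15,4) right/bottom  bias=-1
    (0,0)@(1, 1): e=[47,1,11] → █
    (1,0)@(3, 1): e=[45,11,3] → █
    (2,0)@(5, 1): e=[43,21,-5] → ·
    (0,1)@(1, 3): e=[25,-7,41] → ·
    (1,1)@(3, 3): e=[23,3,33] → █
    (2,1)@(5, 3): e=[21,13,25] → █
    (3,1)@(7, 3): e=[19,23,17] → █
    (4,1)@(9, 3): e=[17,33,9] → █
    (5,1)@(11, 3): e=[15,43,1] → █
    (6,1)@(13, 3): e=[13,53,-7] → ·
    (1,2)@(3, 5): e=[1,-5,63] → ·
    (2,2)@(5, 5): e=[-1,5,55] → ·
  covered (7 px):
    █ █ · · · · · · ·
    · █ █ █ █ █ · · ·
    · · · · · · · · ·
    · · · · · · · · ·
T2:
  2·area = 23
  edge (16, 0)→(8, 3): d=(-8,3) right/bottom  bias=-1
  edge (8, 3)→(3, 2): d=(-5,-1) top-left  bias=+0
  edge (3, 2)→(16, 0): d=(13,-2) top-left  bias=+0
    (5,0)@(11, 1): e=[7,13,3] → █
    (6,0)@(13, 1): e=[1,15,7] → █
    (7,0)@(15, 1): e=[-5,17,11] → ·
    (5,1)@(11, 3): e=[-9,3,29] → ·
    (6,1)@(13, 3): e=[-15,5,33] → ·
  covered (2 px):
    · · · · · █ █ · ·
    · · · · · · · · ·
    · · · · · · · · ·
    · · · · · · · · ·

Result: [3,3,36]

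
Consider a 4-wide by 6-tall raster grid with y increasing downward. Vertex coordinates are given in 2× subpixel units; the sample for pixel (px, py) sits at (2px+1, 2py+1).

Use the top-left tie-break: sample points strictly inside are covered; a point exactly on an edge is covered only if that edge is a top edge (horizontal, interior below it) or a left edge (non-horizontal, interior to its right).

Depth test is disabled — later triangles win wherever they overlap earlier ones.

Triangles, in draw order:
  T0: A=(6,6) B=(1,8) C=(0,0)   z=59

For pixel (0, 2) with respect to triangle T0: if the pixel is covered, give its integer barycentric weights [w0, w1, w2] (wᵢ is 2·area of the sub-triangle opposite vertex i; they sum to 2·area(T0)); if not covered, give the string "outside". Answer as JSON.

T0:
  2·area = 42
  edge (6, 6)→(1, 8): d=(-5,2) right/bottom  bias=-1
  edge (1, 8)→(0, 0): d=(-1,-8) top-left  bias=+0
  edge (0, 0)→(6, 6): d=(6,6) right/bottom  bias=-1
    (0,0)@(1, 1): e=[35,7,0] → ·  [on edge]
    (0,1)@(1, 3): e=[25,5,12] → █
    (1,1)@(3, 3): e=[21,21,0] → ·  [on edge]
    (0,2)@(1, 5): e=[15,3,24] → █
    (1,2)@(3, 5): e=[11,19,12] → █
    (2,2)@(5, 5): e=[7,35,0] → ·  [on edge]
    (0,3)@(1, 7): e=[5,1,36] → █
    (2,3)@(5, 7): e=[-3,33,12] → ·
    (3,3)@(7, 7): e=[-7,49,0] → ·  [on edge]
    (0,4)@(1, 9): e=[-5,-1,48] → ·
    (1,4)@(3, 9): e=[-9,15,36] → ·
  covered (5 px):
    · · · ·
    █ · · ·
    █ █ · ·
    █ █ · ·
    · · · ·
    · · · ·

Answer: [3,24,15]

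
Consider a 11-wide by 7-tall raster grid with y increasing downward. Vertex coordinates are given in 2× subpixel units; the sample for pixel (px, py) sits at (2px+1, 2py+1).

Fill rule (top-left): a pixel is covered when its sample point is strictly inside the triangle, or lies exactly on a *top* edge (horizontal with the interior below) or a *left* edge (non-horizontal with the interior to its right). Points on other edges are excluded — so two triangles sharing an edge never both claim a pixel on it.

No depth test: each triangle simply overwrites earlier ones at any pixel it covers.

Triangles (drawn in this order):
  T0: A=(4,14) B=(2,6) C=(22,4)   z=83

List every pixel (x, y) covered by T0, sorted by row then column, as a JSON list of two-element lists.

T0:
  2·area = 164
  edge (4, 14)→(2, 6): d=(-2,-8) top-left  bias=+0
  edge (2, 6)→(22, 4): d=(20,-2) top-left  bias=+0
  edge (22, 4)→(4, 14): d=(-18,10) right/bottom  bias=-1
    (6,2)@(13, 5): e=[90,2,72] → #
    (7,2)@(15, 5): e=[106,6,52] → #
    (8,2)@(17, 5): e=[122,10,32] → #
    (9,2)@(19, 5): e=[138,14,12] → #
    (10,2)@(21, 5): e=[154,18,-8] → ·
    (1,3)@(3, 7): e=[6,22,136] → #
    (2,3)@(5, 7): e=[22,26,116] → #
    (3,3)@(7, 7): e=[38,30,96] → #
    (4,3)@(9, 7): e=[54,34,76] → #
    (5,3)@(11, 7): e=[70,38,56] → #
    (8,3)@(17, 7): e=[118,50,-4] → ·
    (9,3)@(19, 7): e=[134,54,-24] → ·
    (6,4)@(13, 9): e=[82,82,0] → ·  [on edge]
  covered (20 px):
    · · · · · · · · · · ·
    · · · · · · · · · · ·
    · · · · · · # # # # ·
    · # # # # # # # · · ·
    · # # # # # · · · · ·
    · · # # # · · · · · ·
    · · # · · · · · · · ·

Result: [[6,2],[7,2],[8,2],[9,2],[1,3],[2,3],[3,3],[4,3],[5,3],[6,3],[7,3],[1,4],[2,4],[3,4],[4,4],[5,4],[2,5],[3,5],[4,5],[2,6]]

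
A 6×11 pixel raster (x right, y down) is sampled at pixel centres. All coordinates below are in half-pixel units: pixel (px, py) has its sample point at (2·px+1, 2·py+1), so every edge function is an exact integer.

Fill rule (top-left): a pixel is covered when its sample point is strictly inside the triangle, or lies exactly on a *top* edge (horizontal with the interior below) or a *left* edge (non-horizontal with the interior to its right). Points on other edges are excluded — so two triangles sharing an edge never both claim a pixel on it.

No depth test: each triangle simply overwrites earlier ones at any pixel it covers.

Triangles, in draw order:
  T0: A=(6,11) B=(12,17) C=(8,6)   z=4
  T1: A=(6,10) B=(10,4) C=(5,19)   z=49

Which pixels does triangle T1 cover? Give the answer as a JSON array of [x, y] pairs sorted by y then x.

T0:
  2·area = 42  (B↔C swapped to make it positive)
  edge (6, 11)→(8, 6): d=(2,-5) top-left  bias=+0
  edge (8, 6)→(12, 17): d=(4,11) right/bottom  bias=-1
  edge (12, 17)→(6, 11): d=(-6,-6) top-left  bias=+0
    (3,4)@(7, 9): e=[1,23,18] → X
    (4,4)@(9, 9): e=[11,1,30] → X
    (5,4)@(11, 9): e=[21,-21,42] → .
    (3,5)@(7, 11): e=[5,31,6] → X
    (5,5)@(11, 11): e=[25,-13,30] → .
    (3,6)@(7, 13): e=[9,39,-6] → .
    (4,6)@(9, 13): e=[19,17,6] → X
    (5,6)@(11, 13): e=[29,-5,18] → .
    (4,7)@(9, 15): e=[23,25,-6] → .
    (5,7)@(11, 15): e=[33,3,6] → X
    (5,8)@(11, 17): e=[37,11,-6] → .
  covered (6 px):
    . . . . . .
    . . . . . .
    . . . . . .
    . . . . . .
    . . . X X .
    . . . X X .
    . . . . X .
    . . . . . X
    . . . . . .
    . . . . . .
    . . . . . .
T1:
  2·area = 30
  edge (6, 10)→(10, 4): d=(4,-6) top-left  bias=+0
  edge (10, 4)→(5, 19): d=(-5,15) right/bottom  bias=-1
  edge (5, 19)→(6, 10): d=(1,-9) top-left  bias=+0
    (3,0)@(7, 1): e=[-30,60,0] → .  [on edge]
    (5,0)@(11, 1): e=[-6,0,36] → .  [on edge]
    (4,3)@(9, 7): e=[6,0,24] → .  [on edge]
    (3,4)@(7, 9): e=[2,20,8] → X
    (4,4)@(9, 9): e=[14,-10,26] → .
    (3,5)@(7, 11): e=[10,10,10] → X
    (4,5)@(9, 11): e=[22,-20,28] → .
    (3,6)@(7, 13): e=[18,0,12] → .  [on edge]
    (2,9)@(5, 19): e=[30,0,0] → .  [on edge]
  covered (2 px):
    . . . . . .
    . . . . . .
    . . . . . .
    . . . . . .
    . . . X . .
    . . . X . .
    . . . . . .
    . . . . . .
    . . . . . .
    . . . . . .
    . . . . . .

Answer: [[3,4],[3,5]]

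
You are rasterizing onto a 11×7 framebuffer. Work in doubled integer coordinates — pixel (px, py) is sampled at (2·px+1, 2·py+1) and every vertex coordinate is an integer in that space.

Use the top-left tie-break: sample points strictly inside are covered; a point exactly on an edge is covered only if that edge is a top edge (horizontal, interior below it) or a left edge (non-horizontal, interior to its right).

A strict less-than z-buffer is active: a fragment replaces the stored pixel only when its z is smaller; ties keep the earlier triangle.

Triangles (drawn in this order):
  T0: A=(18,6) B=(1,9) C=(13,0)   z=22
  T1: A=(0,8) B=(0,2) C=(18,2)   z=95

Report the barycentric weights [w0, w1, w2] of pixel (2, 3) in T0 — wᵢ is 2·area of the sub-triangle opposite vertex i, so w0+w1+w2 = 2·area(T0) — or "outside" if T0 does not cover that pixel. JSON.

T0:
  2·area = 117
  edge (18, 6)→(1, 9): d=(-17,3) right/bottom  bias=-1
  edge (1, 9)→(13, 0): d=(12,-9) top-left  bias=+0
  edge (13, 0)→(18, 6): d=(5,6) right/bottom  bias=-1
    (6,0)@(13, 1): e=[100,12,5] → #
    (7,0)@(15, 1): e=[94,30,-7] → ·
    (4,1)@(9, 3): e=[78,0,39] → #  [on edge]
    (5,1)@(11, 3): e=[72,18,27] → #
    (7,1)@(15, 3): e=[60,54,3] → #
    (8,1)@(17, 3): e=[54,72,-9] → ·
    (3,2)@(7, 5): e=[50,6,61] → #
    (8,2)@(17, 5): e=[20,96,1] → #
    (9,2)@(19, 5): e=[14,114,-11] → ·
    (2,3)@(5, 7): e=[22,12,83] → #
    (6,3)@(13, 7): e=[-2,84,35] → ·
    (7,3)@(15, 7): e=[-8,102,23] → ·
    (0,4)@(1, 9): e=[0,0,117] → ·  [on edge]
  covered (15 px):
    · · · · · · # · · · ·
    · · · · # # # # · · ·
    · · · # # # # # # · ·
    · · # # # # · · · · ·
    · · · · · · · · · · ·
    · · · · · · · · · · ·
    · · · · · · · · · · ·
T1:
  2·area = 108
  edge (0, 8)→(0, 2): d=(0,-6) top-left  bias=+0
  edge (0, 2)→(18, 2): d=(18,0) top-left  bias=+0
  edge (18, 2)→(0, 8): d=(-18,6) right/bottom  bias=-1
    (10,0)@(21, 1): e=[126,-18,0] → ·  [on edge]
    (0,1)@(1, 3): e=[6,18,84] → #
    (1,1)@(3, 3): e=[18,18,72] → #
    (2,1)@(5, 3): e=[30,18,60] → #
    (3,1)@(7, 3): e=[42,18,48] → #
    (4,1)@(9, 3): e=[54,18,36] → #
    (5,1)@(11, 3): e=[66,18,24] → #
    (6,1)@(13, 3): e=[78,18,12] → #
    (7,1)@(15, 3): e=[90,18,0] → ·  [on edge]
    (0,2)@(1, 5): e=[6,54,48] → #
    (4,2)@(9, 5): e=[54,54,0] → ·  [on edge]
    (5,2)@(11, 5): e=[66,54,-12] → ·
    (1,3)@(3, 7): e=[18,90,0] → ·  [on edge]
  covered (12 px):
    · · · · · · · · · · ·
    # # # # # # # · · · ·
    # # # # · · · · · · ·
    # · · · · · · · · · ·
    · · · · · · · · · · ·
    · · · · · · · · · · ·
    · · · · · · · · · · ·

Result: [12,83,22]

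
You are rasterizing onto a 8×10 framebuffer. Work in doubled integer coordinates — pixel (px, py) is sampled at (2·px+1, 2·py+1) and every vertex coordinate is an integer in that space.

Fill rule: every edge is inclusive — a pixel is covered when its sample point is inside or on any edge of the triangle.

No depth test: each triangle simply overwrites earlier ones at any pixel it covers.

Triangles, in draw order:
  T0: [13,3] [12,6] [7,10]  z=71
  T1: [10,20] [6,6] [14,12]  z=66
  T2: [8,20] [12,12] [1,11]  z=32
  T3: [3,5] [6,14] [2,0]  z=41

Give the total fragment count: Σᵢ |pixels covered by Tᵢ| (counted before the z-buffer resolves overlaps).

T0:
  2·area = 11
  edge (13, 3)→(12, 6): d=(-1,3) inclusive
  edge (12, 6)→(7, 10): d=(-5,4) inclusive
  edge (7, 10)→(13, 3): d=(6,-7) inclusive
    (6,1)@(13, 3): e=[0,11,0] → X  [on edge]
    (7,1)@(15, 3): e=[-6,3,14] → .
    (6,2)@(13, 5): e=[-2,1,12] → .
    (5,4)@(11, 9): e=[0,-11,22] → .  [on edge]
    (4,7)@(9, 15): e=[0,-33,44] → .  [on edge]
    (0,8)@(1, 17): e=[22,-11,0] → .  [on edge]
  covered (1 px):
    . . . . . . . .
    . . . . . . X .
    . . . . . . . .
    . . . . . . . .
    . . . . . . . .
    . . . . . . . .
    . . . . . . . .
    . . . . . . . .
    . . . . . . . .
    . . . . . . . .
T1:
  2·area = 88
  edge (10, 20)→(6, 6): d=(-4,-14) inclusive
  edge (6, 6)→(14, 12): d=(8,6) inclusive
  edge (14, 12)→(10, 20): d=(-4,8) inclusive
    (3,3)@(7, 7): e=[10,2,76] → X
    (4,3)@(9, 7): e=[38,-10,60] → .
    (3,4)@(7, 9): e=[2,18,68] → X
    (4,4)@(9, 9): e=[30,6,52] → X
    (5,4)@(11, 9): e=[58,-6,36] → .
    (3,5)@(7, 11): e=[-6,34,60] → .
    (4,5)@(9, 11): e=[22,22,44] → X
    (5,5)@(11, 11): e=[50,10,28] → X
    (6,5)@(13, 11): e=[78,-2,12] → .
    (4,6)@(9, 13): e=[14,38,36] → X
    (6,6)@(13, 13): e=[70,14,4] → X
    (7,6)@(15, 13): e=[98,2,-12] → .
  covered (11 px):
    . . . . . . . .
    . . . . . . . .
    . . . . . . . .
    . . . X . . . .
    . . . X X . . .
    . . . . X X . .
    . . . . X X X .
    . . . . X X . .
    . . . . . X . .
    . . . . . . . .
T2:
  2·area = 92  (B↔C swapped to make it positive)
  edge (8, 20)→(1, 11): d=(-7,-9) inclusive
  edge (1, 11)→(12, 12): d=(11,1) inclusive
  edge (12, 12)→(8, 20): d=(-4,8) inclusive
    (0,5)@(1, 11): e=[0,0,92] → X  [on edge]
    (1,5)@(3, 11): e=[18,-2,76] → .
    (0,6)@(1, 13): e=[-14,22,84] → .
    (1,6)@(3, 13): e=[4,20,68] → X
    (2,6)@(5, 13): e=[22,18,52] → X
    (3,6)@(7, 13): e=[40,16,36] → X
    (4,6)@(9, 13): e=[58,14,20] → X
    (5,6)@(11, 13): e=[76,12,4] → X
    (6,6)@(13, 13): e=[94,10,-12] → .
    (1,7)@(3, 15): e=[-10,42,60] → .
    (2,7)@(5, 15): e=[8,40,44] → X
    (5,7)@(11, 15): e=[62,34,-4] → .
  covered (11 px):
    . . . . . . . .
    . . . . . . . .
    . . . . . . . .
    . . . . . . . .
    . . . . . . . .
    X . . . . . . .
    . X X X X X . .
    . . X X X . . .
    . . . X X . . .
    . . . . . . . .
T3:
  2·area = 6  (B↔C swapped to make it positive)
  edge (3, 5)→(2, 0): d=(-1,-5) inclusive
  edge (2, 0)→(6, 14): d=(4,14) inclusive
  edge (6, 14)→(3, 5): d=(-3,-9) inclusive
    (1,2)@(3, 5): e=[0,6,0] → X  [on edge]
    (2,2)@(5, 5): e=[10,-22,18] → .
    (1,3)@(3, 7): e=[-2,14,-6] → .
    (2,5)@(5, 11): e=[4,2,0] → X  [on edge]
    (3,5)@(7, 11): e=[14,-26,18] → .
    (2,6)@(5, 13): e=[2,10,-6] → .
    (2,7)@(5, 15): e=[0,18,-12] → .  [on edge]
    (3,8)@(7, 17): e=[8,-2,0] → .  [on edge]
  covered (2 px):
    . . . . . . . .
    . . . . . . . .
    . X . . . . . .
    . . . . . . . .
    . . . . . . . .
    . . X . . . . .
    . . . . . . . .
    . . . . . . . .
    . . . . . . . .
    . . . . . . . .

Final: 25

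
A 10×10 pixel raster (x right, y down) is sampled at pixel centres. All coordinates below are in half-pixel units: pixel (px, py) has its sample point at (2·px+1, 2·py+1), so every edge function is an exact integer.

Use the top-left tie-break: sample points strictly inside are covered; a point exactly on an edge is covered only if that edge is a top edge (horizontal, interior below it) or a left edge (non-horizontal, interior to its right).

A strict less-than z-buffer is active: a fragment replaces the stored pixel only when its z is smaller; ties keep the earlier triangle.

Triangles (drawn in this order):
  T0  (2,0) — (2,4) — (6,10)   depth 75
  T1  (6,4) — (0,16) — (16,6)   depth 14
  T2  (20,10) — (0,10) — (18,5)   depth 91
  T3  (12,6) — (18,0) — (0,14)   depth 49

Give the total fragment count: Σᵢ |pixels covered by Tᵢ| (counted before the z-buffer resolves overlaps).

T0:
  2·area = 16  (B↔C swapped to make it positive)
  edge (2, 0)→(6, 10): d=(4,10) right/bottom  bias=-1
  edge (6, 10)→(2, 4): d=(-4,-6) top-left  bias=+0
  edge (2, 4)→(2, 0): d=(0,-4) top-left  bias=+0
    (1,1)@(3, 3): e=[2,10,4] → █
    (2,1)@(5, 3): e=[-18,22,12] → ·
    (1,2)@(3, 5): e=[10,2,4] → █
    (2,2)@(5, 5): e=[-10,14,12] → ·
    (1,3)@(3, 7): e=[18,-6,4] → ·
  covered (2 px):
    · · · · · · · · · ·
    · █ · · · · · · · ·
    · █ · · · · · · · ·
    · · · · · · · · · ·
    · · · · · · · · · ·
    · · · · · · · · · ·
    · · · · · · · · · ·
    · · · · · · · · · ·
    · · · · · · · · · ·
    · · · · · · · · · ·
T1:
  2·area = 132  (B↔C swapped to make it positive)
  edge (6, 4)→(16, 6): d=(10,2) right/bottom  bias=-1
  edge (16, 6)→(0, 16): d=(-16,10) right/bottom  bias=-1
  edge (0, 16)→(6, 4): d=(6,-12) top-left  bias=+0
    (0,1)@(1, 3): e=[0,198,-66] → ·  [on edge]
    (3,2)@(7, 5): e=[8,106,18] → █
    (4,2)@(9, 5): e=[4,86,42] → █
    (5,2)@(11, 5): e=[0,66,66] → ·  [on edge]
    (2,3)@(5, 7): e=[32,94,6] → █
    (5,3)@(11, 7): e=[20,34,78] → █
    (6,3)@(13, 7): e=[16,14,102] → █
    (7,3)@(15, 7): e=[12,-6,126] → ·
    (2,4)@(5, 9): e=[52,62,18] → █
    (6,4)@(13, 9): e=[36,-18,114] → ·
    (1,5)@(3, 11): e=[76,50,6] → █
    (4,5)@(9, 11): e=[64,-10,78] → ·
  covered (16 px):
    · · · · · · · · · ·
    · · · · · · · · · ·
    · · · █ █ · · · · ·
    · · █ █ █ █ █ · · ·
    · · █ █ █ █ · · · ·
    · █ █ █ · · · · · ·
    · █ · · · · · · · ·
    █ · · · · · · · · ·
    · · · · · · · · · ·
    · · · · · · · · · ·
T2:
  2·area = 100
  edge (20, 10)→(0, 10): d=(-20,0) right/bottom  bias=-1
  edge (0, 10)→(18, 5): d=(18,-5) top-left  bias=+0
  edge (18, 5)→(20, 10): d=(2,5) right/bottom  bias=-1
    (5,3)@(11, 7): e=[60,1,39] → █
    (6,3)@(13, 7): e=[60,11,29] → █
    (7,3)@(15, 7): e=[60,21,19] → █
    (8,3)@(17, 7): e=[60,31,9] → █
    (9,3)@(19, 7): e=[60,41,-1] → ·
    (2,4)@(5, 9): e=[20,7,73] → █
    (3,4)@(7, 9): e=[20,17,63] → █
    (4,4)@(9, 9): e=[20,27,53] → █
    (9,4)@(19, 9): e=[20,77,3] → █
    (2,5)@(5, 11): e=[-20,43,77] → ·
    (3,5)@(7, 11): e=[-20,53,67] → ·
    (4,5)@(9, 11): e=[-20,63,57] → ·
  covered (12 px):
    · · · · · · · · · ·
    · · · · · · · · · ·
    · · · · · · · · · ·
    · · · · · █ █ █ █ ·
    · · █ █ █ █ █ █ █ █
    · · · · · · · · · ·
    · · · · · · · · · ·
    · · · · · · · · · ·
    · · · · · · · · · ·
    · · · · · · · · · ·
T3:
  2·area = 24  (B↔C swapped to make it positive)
  edge (12, 6)→(0, 14): d=(-12,8) right/bottom  bias=-1
  edge (0, 14)→(18, 0): d=(18,-14) top-left  bias=+0
  edge (18, 0)→(12, 6): d=(-6,6) right/bottom  bias=-1
    (8,0)@(17, 1): e=[20,4,0] → ·  [on edge]
    (7,1)@(15, 3): e=[12,12,0] → ·  [on edge]
    (6,2)@(13, 5): e=[4,20,0] → ·  [on edge]
    (4,3)@(9, 7): e=[12,0,12] → █  [on edge]
    (5,3)@(11, 7): e=[-4,28,0] → ·  [on edge]
    (3,4)@(7, 9): e=[4,8,12] → █
    (4,4)@(9, 9): e=[-12,36,0] → ·  [on edge]
    (3,5)@(7, 11): e=[-20,44,0] → ·  [on edge]
    (2,6)@(5, 13): e=[-28,52,0] → ·  [on edge]
    (1,7)@(3, 15): e=[-36,60,0] → ·  [on edge]
    (0,8)@(1, 17): e=[-44,68,0] → ·  [on edge]
  covered (2 px):
    · · · · · · · · · ·
    · · · · · · · · · ·
    · · · · · · · · · ·
    · · · · █ · · · · ·
    · · · █ · · · · · ·
    · · · · · · · · · ·
    · · · · · · · · · ·
    · · · · · · · · · ·
    · · · · · · · · · ·
    · · · · · · · · · ·

Answer: 32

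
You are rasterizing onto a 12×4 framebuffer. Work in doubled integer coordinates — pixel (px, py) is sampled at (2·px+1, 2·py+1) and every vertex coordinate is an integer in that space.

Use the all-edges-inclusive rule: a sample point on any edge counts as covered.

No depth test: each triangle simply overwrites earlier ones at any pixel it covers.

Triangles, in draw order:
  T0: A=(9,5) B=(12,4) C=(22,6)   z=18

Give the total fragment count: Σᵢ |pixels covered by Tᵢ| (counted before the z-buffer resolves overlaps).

T0:
  2·area = 16
  edge (9, 5)→(12, 4): d=(3,-1) inclusive
  edge (12, 4)→(22, 6): d=(10,2) inclusive
  edge (22, 6)→(9, 5): d=(-13,-1) inclusive
    (10,0)@(21, 1): e=[0,-48,64] → .  [on edge]
    (3,1)@(7, 3): e=[-8,0,24] → .  [on edge]
    (7,1)@(15, 3): e=[0,-16,32] → .  [on edge]
    (4,2)@(9, 5): e=[0,16,0] → X  [on edge]
    (5,2)@(11, 5): e=[2,12,2] → X
    (6,2)@(13, 5): e=[4,8,4] → X
    (7,2)@(15, 5): e=[6,4,6] → X
    (8,2)@(17, 5): e=[8,0,8] → X  [on edge]
    (9,2)@(19, 5): e=[10,-4,10] → .
    (1,3)@(3, 7): e=[0,48,-32] → .  [on edge]
    (4,3)@(9, 7): e=[6,36,-26] → .
    (5,3)@(11, 7): e=[8,32,-24] → .
  covered (5 px):
    . . . . . . . . . . . .
    . . . . . . . . . . . .
    . . . . X X X X X . . .
    . . . . . . . . . . . .

Result: 5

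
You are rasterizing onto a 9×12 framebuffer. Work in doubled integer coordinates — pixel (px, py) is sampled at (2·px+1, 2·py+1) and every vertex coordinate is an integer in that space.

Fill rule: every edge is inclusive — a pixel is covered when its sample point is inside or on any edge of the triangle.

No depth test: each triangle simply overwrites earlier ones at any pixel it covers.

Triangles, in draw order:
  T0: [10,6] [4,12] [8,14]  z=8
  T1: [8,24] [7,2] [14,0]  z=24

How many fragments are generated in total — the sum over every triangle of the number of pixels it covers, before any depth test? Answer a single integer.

T0:
  2·area = 36  (B↔C swapped to make it positive)
  edge (10, 6)→(8, 14): d=(-2,8) inclusive
  edge (8, 14)→(4, 12): d=(-4,-2) inclusive
  edge (4, 12)→(10, 6): d=(6,-6) inclusive
    (7,0)@(15, 1): e=[-30,66,0] → .  [on edge]
    (6,1)@(13, 3): e=[-18,54,0] → .  [on edge]
    (5,2)@(11, 5): e=[-6,42,0] → .  [on edge]
    (4,3)@(9, 7): e=[6,30,0] → X  [on edge]
    (5,3)@(11, 7): e=[-10,34,12] → .
    (3,4)@(7, 9): e=[18,18,0] → X  [on edge]
    (5,4)@(11, 9): e=[-14,26,24] → .
    (2,5)@(5, 11): e=[30,6,0] → X  [on edge]
    (4,5)@(9, 11): e=[-2,14,24] → .
    (1,6)@(3, 13): e=[42,-6,0] → .  [on edge]
    (2,6)@(5, 13): e=[26,-2,12] → .
    (3,6)@(7, 13): e=[10,2,24] → X
    (0,7)@(1, 15): e=[54,-18,0] → .  [on edge]
  covered (6 px):
    . . . . . . . . .
    . . . . . . . . .
    . . . . . . . . .
    . . . . X . . . .
    . . . X X . . . .
    . . X X . . . . .
    . . . X . . . . .
    . . . . . . . . .
    . . . . . . . . .
    . . . . . . . . .
    . . . . . . . . .
    . . . . . . . . .
T1:
  2·area = 156
  edge (8, 24)→(7, 2): d=(-1,-22) inclusive
  edge (7, 2)→(14, 0): d=(7,-2) inclusive
  edge (14, 0)→(8, 24): d=(-6,24) inclusive
    (5,0)@(11, 1): e=[89,1,66] → X
    (6,0)@(13, 1): e=[133,5,18] → X
    (7,0)@(15, 1): e=[177,9,-30] → .
    (4,1)@(9, 3): e=[43,11,102] → X
    (7,1)@(15, 3): e=[175,23,-42] → .
    (4,2)@(9, 5): e=[41,25,90] → X
    (6,2)@(13, 5): e=[129,33,-6] → .
    (4,3)@(9, 7): e=[39,39,78] → X
    (6,3)@(13, 7): e=[127,47,-18] → .
    (4,4)@(9, 9): e=[37,53,66] → X
    (6,4)@(13, 9): e=[125,61,-30] → .
    (4,5)@(9, 11): e=[35,67,54] → X
  covered (17 px):
    . . . . . X X . .
    . . . . X X X . .
    . . . . X X . . .
    . . . . X X . . .
    . . . . X X . . .
    . . . . X X . . .
    . . . . X . . . .
    . . . . X . . . .
    . . . . X . . . .
    . . . . X . . . .
    . . . . . . . . .
    . . . . . . . . .

Result: 23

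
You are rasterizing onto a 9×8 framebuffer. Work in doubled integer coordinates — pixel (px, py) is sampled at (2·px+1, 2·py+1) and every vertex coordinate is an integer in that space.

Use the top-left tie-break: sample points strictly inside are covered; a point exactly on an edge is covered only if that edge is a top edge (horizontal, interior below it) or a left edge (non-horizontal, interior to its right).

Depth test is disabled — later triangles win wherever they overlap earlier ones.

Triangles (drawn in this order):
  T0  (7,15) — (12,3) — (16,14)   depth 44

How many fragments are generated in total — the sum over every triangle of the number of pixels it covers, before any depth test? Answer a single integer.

T0:
  2·area = 103
  edge (7, 15)→(12, 3): d=(5,-12) top-left  bias=+0
  edge (12, 3)→(16, 14): d=(4,11) right/bottom  bias=-1
  edge (16, 14)→(7, 15): d=(-9,1) right/bottom  bias=-1
    (5,3)@(11, 7): e=[8,27,68] → #
    (6,3)@(13, 7): e=[32,5,66] → #
    (7,3)@(15, 7): e=[56,-17,64] → ·
    (5,4)@(11, 9): e=[18,35,50] → #
    (7,4)@(15, 9): e=[66,-9,46] → ·
    (4,5)@(9, 11): e=[4,65,34] → #
    (7,5)@(15, 11): e=[76,-1,28] → ·
    (4,6)@(9, 13): e=[14,73,16] → #
    (7,6)@(15, 13): e=[86,7,10] → #
    (8,6)@(17, 13): e=[110,-15,8] → ·
    (3,7)@(7, 15): e=[0,103,0] → ·  [on edge]
    (4,7)@(9, 15): e=[24,81,-2] → ·
  covered (11 px):
    · · · · · · · · ·
    · · · · · · · · ·
    · · · · · · · · ·
    · · · · · # # · ·
    · · · · · # # · ·
    · · · · # # # · ·
    · · · · # # # # ·
    · · · · · · · · ·

Final: 11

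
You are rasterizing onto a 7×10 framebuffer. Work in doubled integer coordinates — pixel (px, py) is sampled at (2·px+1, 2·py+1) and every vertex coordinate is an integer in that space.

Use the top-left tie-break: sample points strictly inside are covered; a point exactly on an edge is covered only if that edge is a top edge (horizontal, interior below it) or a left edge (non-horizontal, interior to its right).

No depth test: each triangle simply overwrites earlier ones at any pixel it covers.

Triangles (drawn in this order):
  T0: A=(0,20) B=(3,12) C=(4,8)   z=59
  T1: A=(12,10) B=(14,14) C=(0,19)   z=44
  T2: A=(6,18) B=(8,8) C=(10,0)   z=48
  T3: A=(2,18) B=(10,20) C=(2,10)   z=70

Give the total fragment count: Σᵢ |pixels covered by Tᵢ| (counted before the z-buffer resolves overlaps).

T0:
  2·area = 4  (B↔C swapped to make it positive)
  edge (0, 20)→(4, 8): d=(4,-12) top-left  bias=+0
  edge (4, 8)→(3, 12): d=(-1,4) right/bottom  bias=-1
  edge (3, 12)→(0, 20): d=(-3,8) right/bottom  bias=-1
    (2,2)@(5, 5): e=[0,-1,5] → .  [on edge]
    (1,5)@(3, 11): e=[0,1,3] → X  [on edge]
    (2,5)@(5, 11): e=[24,-7,-13] → .
    (1,6)@(3, 13): e=[8,-1,-3] → .
    (0,8)@(1, 17): e=[0,3,1] → X  [on edge]
    (1,8)@(3, 17): e=[24,-5,-15] → .
    (0,9)@(1, 19): e=[8,1,-5] → .
  covered (2 px):
    . . . . . . .
    . . . . . . .
    . . . . . . .
    . . . . . . .
    . . . . . . .
    . X . . . . .
    . . . . . . .
    . . . . . . .
    X . . . . . .
    . . . . . . .
T1:
  2·area = 66
  edge (12, 10)→(14, 14): d=(2,4) right/bottom  bias=-1
  edge (14, 14)→(0, 19): d=(-14,5) right/bottom  bias=-1
  edge (0, 19)→(12, 10): d=(12,-9) top-left  bias=+0
    (5,5)@(11, 11): e=[6,57,3] → X
    (6,5)@(13, 11): e=[-2,47,21] → .
    (4,6)@(9, 13): e=[18,39,9] → X
    (6,6)@(13, 13): e=[2,19,45] → X
    (3,7)@(7, 15): e=[30,21,15] → X
    (6,7)@(13, 15): e=[6,-9,69] → .
    (1,8)@(3, 17): e=[50,13,3] → X
    (2,8)@(5, 17): e=[42,3,21] → X
    (3,8)@(7, 17): e=[34,-7,39] → .
    (4,8)@(9, 17): e=[26,-17,57] → .
    (5,8)@(11, 17): e=[18,-27,75] → .
    (1,9)@(3, 19): e=[54,-15,27] → .
  covered (9 px):
    . . . . . . .
    . . . . . . .
    . . . . . . .
    . . . . . . .
    . . . . . . .
    . . . . . X .
    . . . . X X X
    . . . X X X .
    . X X . . . .
    . . . . . . .
T2:
  2·area = 4
  edge (6, 18)→(8, 8): d=(2,-10) top-left  bias=+0
  edge (8, 8)→(10, 0): d=(2,-8) top-left  bias=+0
  edge (10, 0)→(6, 18): d=(-4,18) right/bottom  bias=-1
    (4,1)@(9, 3): e=[0,-2,6] → .  [on edge]
    (3,6)@(7, 13): e=[0,2,2] → X  [on edge]
    (4,6)@(9, 13): e=[20,18,-34] → .
    (3,7)@(7, 15): e=[4,6,-6] → .
  covered (1 px):
    . . . . . . .
    . . . . . . .
    . . . . . . .
    . . . . . . .
    . . . . . . .
    . . . . . . .
    . . . X . . .
    . . . . . . .
    . . . . . . .
    . . . . . . .
T3:
  2·area = 64  (B↔C swapped to make it positive)
  edge (2, 18)→(2, 10): d=(0,-8) top-left  bias=+0
  edge (2, 10)→(10, 20): d=(8,10) right/bottom  bias=-1
  edge (10, 20)→(2, 18): d=(-8,-2) top-left  bias=+0
    (1,6)@(3, 13): e=[8,14,42] → X
    (2,6)@(5, 13): e=[24,-6,46] → .
    (1,7)@(3, 15): e=[8,30,26] → X
    (2,7)@(5, 15): e=[24,10,30] → X
    (3,7)@(7, 15): e=[40,-10,34] → .
    (1,8)@(3, 17): e=[8,46,10] → X
    (3,8)@(7, 17): e=[40,6,18] → X
    (4,8)@(9, 17): e=[56,-14,22] → .
    (1,9)@(3, 19): e=[8,62,-6] → .
    (2,9)@(5, 19): e=[24,42,-2] → .
    (3,9)@(7, 19): e=[40,22,2] → X
    (4,9)@(9, 19): e=[56,2,6] → X
  covered (8 px):
    . . . . . . .
    . . . . . . .
    . . . . . . .
    . . . . . . .
    . . . . . . .
    . . . . . . .
    . X . . . . .
    . X X . . . .
    . X X X . . .
    . . . X X . .

Answer: 20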